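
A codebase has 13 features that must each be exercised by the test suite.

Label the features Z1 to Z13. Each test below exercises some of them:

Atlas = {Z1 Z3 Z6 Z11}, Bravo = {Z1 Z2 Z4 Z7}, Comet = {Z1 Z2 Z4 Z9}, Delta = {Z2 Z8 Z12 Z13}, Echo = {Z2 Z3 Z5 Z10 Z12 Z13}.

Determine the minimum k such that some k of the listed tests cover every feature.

5

Take {Atlas, Bravo, Comet, Delta, Echo}. Their union is {Z1, Z2, Z3, Z4, Z5, Z6, Z7, Z8, Z9, Z10, Z11, Z12, Z13}, which is all 13 features.
No 4 of the 5 tests cover everything (all 5 combinations miss at least one feature), so 5 is optimal.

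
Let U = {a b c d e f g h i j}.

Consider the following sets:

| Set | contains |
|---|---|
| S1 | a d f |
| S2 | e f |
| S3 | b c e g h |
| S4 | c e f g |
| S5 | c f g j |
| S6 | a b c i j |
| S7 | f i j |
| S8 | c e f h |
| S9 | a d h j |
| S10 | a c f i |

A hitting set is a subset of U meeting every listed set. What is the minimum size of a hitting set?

3

The 3 items {b, d, f} hit every set.
No choice of 2 items meets every set, so 3 is the minimum.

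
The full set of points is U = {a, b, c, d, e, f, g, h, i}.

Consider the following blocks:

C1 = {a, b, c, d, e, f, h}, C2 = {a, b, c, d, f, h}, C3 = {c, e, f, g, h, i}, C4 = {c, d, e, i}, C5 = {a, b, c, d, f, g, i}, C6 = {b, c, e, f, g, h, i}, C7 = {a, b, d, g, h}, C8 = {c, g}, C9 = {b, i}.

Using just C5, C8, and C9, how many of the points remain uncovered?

2

Union of C5, C8, C9 = {a, b, c, d, f, g, i}.
Not covered: e, h — 2 points.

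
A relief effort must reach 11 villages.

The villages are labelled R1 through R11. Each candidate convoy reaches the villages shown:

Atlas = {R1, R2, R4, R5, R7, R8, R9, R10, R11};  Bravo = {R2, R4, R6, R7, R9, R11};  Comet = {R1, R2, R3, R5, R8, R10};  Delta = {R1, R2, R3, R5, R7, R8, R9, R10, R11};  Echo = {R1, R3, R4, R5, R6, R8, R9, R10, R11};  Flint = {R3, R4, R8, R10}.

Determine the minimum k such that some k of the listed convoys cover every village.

2

Bravo and Echo together: Bravo ∪ Echo = {R1, R2, R3, R4, R5, R6, R7, R8, R9, R10, R11} — every village is covered.
No single convoy has all 11 villages (the largest, Atlas, has 9), so 2 is optimal.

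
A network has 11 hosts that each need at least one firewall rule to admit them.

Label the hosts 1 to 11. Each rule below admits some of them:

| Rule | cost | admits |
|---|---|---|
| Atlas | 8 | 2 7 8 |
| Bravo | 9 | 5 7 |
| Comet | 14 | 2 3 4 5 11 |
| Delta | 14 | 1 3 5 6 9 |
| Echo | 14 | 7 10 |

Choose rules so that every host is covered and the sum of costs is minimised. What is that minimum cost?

50

Atlas, Comet, Delta, Echo together cover every host (Atlas ∪ Comet ∪ Delta ∪ Echo = {1, 2, 3, 4, 5, 6, 7, 8, 9, 10, 11}); total cost 8 + 14 + 14 + 14 = 50.
No covering selection has total cost below 50.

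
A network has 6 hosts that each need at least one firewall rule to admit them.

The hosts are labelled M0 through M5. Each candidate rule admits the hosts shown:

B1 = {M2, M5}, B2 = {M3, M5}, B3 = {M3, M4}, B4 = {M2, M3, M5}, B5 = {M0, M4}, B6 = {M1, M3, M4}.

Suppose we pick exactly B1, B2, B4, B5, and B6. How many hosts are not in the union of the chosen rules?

0

Union of B1, B2, B4, B5, B6 = {M0, M1, M2, M3, M4, M5} — that's every host, so 0 are uncovered.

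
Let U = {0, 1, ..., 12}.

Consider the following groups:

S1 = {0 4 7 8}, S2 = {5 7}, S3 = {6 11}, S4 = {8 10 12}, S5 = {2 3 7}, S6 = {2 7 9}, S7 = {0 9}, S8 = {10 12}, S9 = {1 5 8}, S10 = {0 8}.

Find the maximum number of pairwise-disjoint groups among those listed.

5

S3, S5, S7, S8, S9 are pairwise disjoint (S3={6,11}; S5={2,3,7}; S7={0,9}; S8={10,12}; S9={1,5,8}).
Every remaining group overlaps one of these, and no 6 of the listed groups are pairwise disjoint, so 5 is the maximum.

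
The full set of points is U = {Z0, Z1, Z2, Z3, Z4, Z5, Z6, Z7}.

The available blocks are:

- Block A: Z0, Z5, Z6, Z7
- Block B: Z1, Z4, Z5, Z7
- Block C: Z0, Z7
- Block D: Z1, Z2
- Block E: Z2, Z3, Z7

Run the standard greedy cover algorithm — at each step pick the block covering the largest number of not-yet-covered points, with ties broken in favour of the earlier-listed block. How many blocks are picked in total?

3

Greedy: pick A (covers 4 new) → pick B (covers 2 new) → pick E (covers 2 new). Total picks: 3.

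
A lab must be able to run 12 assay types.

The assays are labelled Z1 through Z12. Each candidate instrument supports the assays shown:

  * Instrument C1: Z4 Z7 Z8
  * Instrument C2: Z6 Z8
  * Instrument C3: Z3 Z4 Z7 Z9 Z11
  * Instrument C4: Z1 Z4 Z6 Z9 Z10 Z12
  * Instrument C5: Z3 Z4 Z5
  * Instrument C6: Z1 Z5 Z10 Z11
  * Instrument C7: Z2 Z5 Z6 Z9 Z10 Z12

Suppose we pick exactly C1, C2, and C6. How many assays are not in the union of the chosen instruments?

4

Union of C1, C2, C6 = {Z1, Z4, Z5, Z6, Z7, Z8, Z10, Z11}.
Not covered: Z2, Z3, Z9, Z12 — 4 assays.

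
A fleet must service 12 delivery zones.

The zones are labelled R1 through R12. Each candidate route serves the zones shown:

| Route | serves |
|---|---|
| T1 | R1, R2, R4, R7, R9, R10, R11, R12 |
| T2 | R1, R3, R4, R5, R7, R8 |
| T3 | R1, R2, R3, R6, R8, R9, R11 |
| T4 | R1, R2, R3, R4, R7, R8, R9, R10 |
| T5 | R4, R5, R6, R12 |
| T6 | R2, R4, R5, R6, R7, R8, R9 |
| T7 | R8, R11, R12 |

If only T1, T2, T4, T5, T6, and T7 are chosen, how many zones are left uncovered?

0

Union of T1, T2, T4, T5, T6, T7 = {R1, R2, R3, R4, R5, R6, R7, R8, R9, R10, R11, R12} — that's every zone, so 0 are uncovered.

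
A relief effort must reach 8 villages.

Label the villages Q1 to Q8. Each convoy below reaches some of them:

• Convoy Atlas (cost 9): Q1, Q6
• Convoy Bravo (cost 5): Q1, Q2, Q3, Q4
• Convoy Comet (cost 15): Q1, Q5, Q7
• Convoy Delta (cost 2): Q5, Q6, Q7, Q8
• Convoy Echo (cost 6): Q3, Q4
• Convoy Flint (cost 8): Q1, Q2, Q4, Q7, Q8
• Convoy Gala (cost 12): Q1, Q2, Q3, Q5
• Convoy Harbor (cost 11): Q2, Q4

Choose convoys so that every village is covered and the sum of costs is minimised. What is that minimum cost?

Bravo, Delta together cover every village (Bravo ∪ Delta = {Q1, Q2, Q3, Q4, Q5, Q6, Q7, Q8}); total cost 5 + 2 = 7.
No covering selection has total cost below 7.

7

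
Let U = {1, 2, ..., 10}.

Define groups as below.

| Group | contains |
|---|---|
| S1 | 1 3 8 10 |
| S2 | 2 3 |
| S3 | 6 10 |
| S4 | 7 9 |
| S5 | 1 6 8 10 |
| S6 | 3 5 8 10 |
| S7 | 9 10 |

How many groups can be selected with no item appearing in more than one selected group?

3

S2, S4, S5 are pairwise disjoint (S2={2,3}; S4={7,9}; S5={1,6,8,10}).
Every remaining group overlaps one of these, and no 4 of the listed groups are pairwise disjoint, so 3 is the maximum.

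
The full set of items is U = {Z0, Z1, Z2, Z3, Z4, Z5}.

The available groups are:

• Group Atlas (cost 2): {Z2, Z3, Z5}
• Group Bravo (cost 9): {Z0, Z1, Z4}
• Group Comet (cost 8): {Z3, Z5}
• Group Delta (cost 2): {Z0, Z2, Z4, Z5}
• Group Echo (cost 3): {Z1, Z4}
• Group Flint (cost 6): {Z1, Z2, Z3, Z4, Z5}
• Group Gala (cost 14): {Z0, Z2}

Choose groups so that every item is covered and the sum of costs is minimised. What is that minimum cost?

Atlas, Delta, Echo together cover every item (Atlas ∪ Delta ∪ Echo = {Z0, Z1, Z2, Z3, Z4, Z5}); total cost 2 + 2 + 3 = 7.
No covering selection has total cost below 7.

7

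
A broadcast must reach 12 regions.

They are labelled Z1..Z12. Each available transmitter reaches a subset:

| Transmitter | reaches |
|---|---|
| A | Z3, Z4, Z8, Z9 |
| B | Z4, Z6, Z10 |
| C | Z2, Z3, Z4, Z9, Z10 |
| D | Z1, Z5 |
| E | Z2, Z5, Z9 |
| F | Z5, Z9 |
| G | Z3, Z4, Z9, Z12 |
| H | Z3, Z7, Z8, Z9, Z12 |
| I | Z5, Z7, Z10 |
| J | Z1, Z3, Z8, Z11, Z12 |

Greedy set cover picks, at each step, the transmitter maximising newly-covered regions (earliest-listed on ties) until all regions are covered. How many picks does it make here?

4

Greedy: pick C (covers 5 new) → pick J (covers 4 new) → pick I (covers 2 new) → pick B (covers 1 new). Total picks: 4.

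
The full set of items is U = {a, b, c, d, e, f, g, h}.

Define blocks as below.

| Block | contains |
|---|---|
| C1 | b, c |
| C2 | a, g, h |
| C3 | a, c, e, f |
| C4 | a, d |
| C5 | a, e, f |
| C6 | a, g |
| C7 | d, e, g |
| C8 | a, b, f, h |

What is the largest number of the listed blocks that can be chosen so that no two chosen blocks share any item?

2

C1, C4 are pairwise disjoint (C1={b,c}; C4={a,d}).
Every remaining block overlaps one of these, and no 3 of the listed blocks are pairwise disjoint, so 2 is the maximum.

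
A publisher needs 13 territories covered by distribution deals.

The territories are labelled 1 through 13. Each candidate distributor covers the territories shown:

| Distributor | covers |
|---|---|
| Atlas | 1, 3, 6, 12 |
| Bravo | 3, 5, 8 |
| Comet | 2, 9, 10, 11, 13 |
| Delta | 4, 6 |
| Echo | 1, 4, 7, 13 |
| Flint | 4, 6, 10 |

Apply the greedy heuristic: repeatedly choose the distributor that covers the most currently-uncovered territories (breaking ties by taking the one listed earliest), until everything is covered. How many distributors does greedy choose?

Greedy: pick Comet (covers 5 new) → pick Atlas (covers 4 new) → pick Bravo (covers 2 new) → pick Echo (covers 2 new). Total picks: 4.

4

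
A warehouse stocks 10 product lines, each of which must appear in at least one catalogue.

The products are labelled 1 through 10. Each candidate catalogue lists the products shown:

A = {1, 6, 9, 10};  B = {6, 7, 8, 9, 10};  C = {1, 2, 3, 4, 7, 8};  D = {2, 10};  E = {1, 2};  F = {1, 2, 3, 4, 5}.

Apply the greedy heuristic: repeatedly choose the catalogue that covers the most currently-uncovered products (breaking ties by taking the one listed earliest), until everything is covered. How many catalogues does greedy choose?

3

Greedy: pick C (covers 6 new) → pick A (covers 3 new) → pick F (covers 1 new). Total picks: 3.
(The true minimum cover uses only 2 catalogues, so greedy is not optimal here.)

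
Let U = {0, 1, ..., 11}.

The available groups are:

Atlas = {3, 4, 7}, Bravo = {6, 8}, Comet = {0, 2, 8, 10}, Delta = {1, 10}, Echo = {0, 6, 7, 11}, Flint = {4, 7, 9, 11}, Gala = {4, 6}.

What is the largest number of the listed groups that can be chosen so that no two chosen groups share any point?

Bravo, Delta, Flint are pairwise disjoint (Bravo={6,8}; Delta={1,10}; Flint={4,7,9,11}).
Every remaining group overlaps one of these, and no 4 of the listed groups are pairwise disjoint, so 3 is the maximum.

3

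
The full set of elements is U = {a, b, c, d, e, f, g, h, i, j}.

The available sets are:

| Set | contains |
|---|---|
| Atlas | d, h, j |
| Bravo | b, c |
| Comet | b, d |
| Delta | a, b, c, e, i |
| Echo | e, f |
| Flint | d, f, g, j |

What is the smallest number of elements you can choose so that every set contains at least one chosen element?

3

Take T = {b, d, e}. Each listed set contains at least one of these, so T is a hitting set of size 3.
The sets Atlas, Bravo, Echo are pairwise disjoint, so any hitting set needs a separate element for each — at least 3. Hence 3 is optimal.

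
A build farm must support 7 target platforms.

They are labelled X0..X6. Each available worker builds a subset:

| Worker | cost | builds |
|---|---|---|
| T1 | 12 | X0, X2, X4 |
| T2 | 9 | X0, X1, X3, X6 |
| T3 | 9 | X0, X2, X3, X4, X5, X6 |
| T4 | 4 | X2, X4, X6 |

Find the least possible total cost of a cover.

T2, T3 together cover every platform (T2 ∪ T3 = {X0, X1, X2, X3, X4, X5, X6}); total cost 9 + 9 = 18.
The greedy pick T4, T2, T3 costs 22; no covering selection beats 18.

18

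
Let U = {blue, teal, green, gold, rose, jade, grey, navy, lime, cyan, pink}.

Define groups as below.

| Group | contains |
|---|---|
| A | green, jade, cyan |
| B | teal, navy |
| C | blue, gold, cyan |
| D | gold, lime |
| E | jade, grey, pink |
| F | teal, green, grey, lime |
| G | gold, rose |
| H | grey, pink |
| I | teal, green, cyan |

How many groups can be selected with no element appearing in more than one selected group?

4

A, B, G, H are pairwise disjoint (A={green,jade,cyan}; B={teal,navy}; G={gold,rose}; H={grey,pink}).
Every remaining group overlaps one of these, and no 5 of the listed groups are pairwise disjoint, so 4 is the maximum.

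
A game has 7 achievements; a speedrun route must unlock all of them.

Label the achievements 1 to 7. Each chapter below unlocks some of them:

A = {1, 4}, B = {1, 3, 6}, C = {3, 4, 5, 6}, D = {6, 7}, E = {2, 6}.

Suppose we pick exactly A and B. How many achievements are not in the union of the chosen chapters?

Union of A, B = {1, 3, 4, 6}.
Not covered: 2, 5, 7 — 3 achievements.

3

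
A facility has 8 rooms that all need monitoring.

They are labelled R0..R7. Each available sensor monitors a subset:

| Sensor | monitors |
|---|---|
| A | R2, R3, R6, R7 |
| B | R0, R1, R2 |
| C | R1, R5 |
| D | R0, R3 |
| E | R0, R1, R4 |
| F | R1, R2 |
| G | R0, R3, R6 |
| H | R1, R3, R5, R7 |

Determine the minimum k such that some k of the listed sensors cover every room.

3

Take {A, E, H}. Their union is {R0, R1, R2, R3, R4, R5, R6, R7}, which is all 8 rooms.
Only E contains R4, so E is forced; the remaining 5 rooms need at least 2 more sensors (each remaining sensor adds at most 4) — so at least 3 sensors are needed, and 3 is optimal.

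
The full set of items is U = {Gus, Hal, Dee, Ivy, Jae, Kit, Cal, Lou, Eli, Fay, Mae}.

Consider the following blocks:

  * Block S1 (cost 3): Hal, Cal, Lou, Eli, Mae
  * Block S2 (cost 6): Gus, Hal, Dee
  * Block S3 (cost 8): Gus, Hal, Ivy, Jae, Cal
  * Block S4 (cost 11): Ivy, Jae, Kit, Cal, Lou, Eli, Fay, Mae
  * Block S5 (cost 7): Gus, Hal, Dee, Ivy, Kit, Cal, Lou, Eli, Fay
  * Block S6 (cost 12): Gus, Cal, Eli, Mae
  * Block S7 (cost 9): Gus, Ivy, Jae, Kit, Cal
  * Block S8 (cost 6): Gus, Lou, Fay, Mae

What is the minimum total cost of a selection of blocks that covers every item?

S2, S4 together cover every item (S2 ∪ S4 = {Gus, Hal, Dee, Ivy, Jae, Kit, Cal, Lou, Eli, Fay, Mae}); total cost 6 + 11 = 17.
The greedy pick S1, S5, S3 costs 18; no covering selection beats 17.

17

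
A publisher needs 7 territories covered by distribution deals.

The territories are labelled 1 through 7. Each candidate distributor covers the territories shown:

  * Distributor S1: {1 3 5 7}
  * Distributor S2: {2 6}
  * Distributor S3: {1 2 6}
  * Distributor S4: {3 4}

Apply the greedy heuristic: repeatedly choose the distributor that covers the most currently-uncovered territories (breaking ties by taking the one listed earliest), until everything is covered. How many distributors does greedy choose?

3

Greedy: pick S1 (covers 4 new) → pick S2 (covers 2 new) → pick S4 (covers 1 new). Total picks: 3.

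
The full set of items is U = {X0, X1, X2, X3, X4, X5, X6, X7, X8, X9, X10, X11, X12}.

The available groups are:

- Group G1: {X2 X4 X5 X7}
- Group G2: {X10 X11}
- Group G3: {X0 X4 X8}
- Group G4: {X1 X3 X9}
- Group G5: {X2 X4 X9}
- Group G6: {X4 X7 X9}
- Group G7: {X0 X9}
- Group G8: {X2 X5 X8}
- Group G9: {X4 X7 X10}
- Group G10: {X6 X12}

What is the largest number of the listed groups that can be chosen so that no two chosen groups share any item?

G2, G3, G4, G10 are pairwise disjoint (G2={X10,X11}; G3={X0,X4,X8}; G4={X1,X3,X9}; G10={X6,X12}).
Every remaining group overlaps one of these, and no 5 of the listed groups are pairwise disjoint, so 4 is the maximum.

4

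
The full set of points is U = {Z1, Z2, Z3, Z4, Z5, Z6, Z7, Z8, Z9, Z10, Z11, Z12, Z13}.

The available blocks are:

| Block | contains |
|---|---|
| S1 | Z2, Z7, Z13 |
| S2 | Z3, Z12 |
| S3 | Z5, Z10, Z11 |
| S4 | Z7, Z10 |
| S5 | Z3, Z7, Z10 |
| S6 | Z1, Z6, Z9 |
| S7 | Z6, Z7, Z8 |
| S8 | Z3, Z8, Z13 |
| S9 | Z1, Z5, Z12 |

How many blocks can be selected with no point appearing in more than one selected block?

S1, S2, S3, S6 are pairwise disjoint (S1={Z2,Z7,Z13}; S2={Z3,Z12}; S3={Z5,Z10,Z11}; S6={Z1,Z6,Z9}).
Every remaining block overlaps one of these, and no 5 of the listed blocks are pairwise disjoint, so 4 is the maximum.

4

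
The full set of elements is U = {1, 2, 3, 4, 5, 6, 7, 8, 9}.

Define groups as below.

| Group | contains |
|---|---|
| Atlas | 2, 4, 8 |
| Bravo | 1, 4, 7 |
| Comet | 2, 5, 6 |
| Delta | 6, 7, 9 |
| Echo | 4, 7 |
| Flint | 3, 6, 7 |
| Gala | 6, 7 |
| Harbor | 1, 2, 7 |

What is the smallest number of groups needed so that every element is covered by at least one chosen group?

Atlas, Comet, Delta, Flint, and Harbor cover everything between them: the union {1, 2, 3, 4, 5, 6, 7, 8, 9} is all of U.
No 4 of the 8 groups cover everything (all 70 combinations miss at least one element), so 5 is optimal.

5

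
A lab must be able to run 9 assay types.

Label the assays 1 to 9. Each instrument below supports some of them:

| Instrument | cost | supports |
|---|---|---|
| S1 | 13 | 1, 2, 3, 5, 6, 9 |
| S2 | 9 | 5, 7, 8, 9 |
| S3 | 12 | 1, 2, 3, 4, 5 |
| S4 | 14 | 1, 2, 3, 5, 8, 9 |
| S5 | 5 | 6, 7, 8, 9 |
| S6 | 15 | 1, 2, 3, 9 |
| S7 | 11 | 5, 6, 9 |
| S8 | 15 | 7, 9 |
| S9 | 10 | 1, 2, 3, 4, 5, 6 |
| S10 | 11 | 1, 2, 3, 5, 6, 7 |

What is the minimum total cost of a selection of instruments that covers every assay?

15

S5, S9 together cover every assay (S5 ∪ S9 = {1, 2, 3, 4, 5, 6, 7, 8, 9}); total cost 5 + 10 = 15.
No covering selection has total cost below 15.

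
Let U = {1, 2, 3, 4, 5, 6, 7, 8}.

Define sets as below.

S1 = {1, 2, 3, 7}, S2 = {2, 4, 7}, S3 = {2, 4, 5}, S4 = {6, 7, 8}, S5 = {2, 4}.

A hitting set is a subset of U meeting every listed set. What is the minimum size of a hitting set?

H = {2, 7} meets every set (each contains at least one member of H), and |H| = 2.
The sets S4, S5 are pairwise disjoint, so any hitting set needs a separate element for each — at least 2. Hence 2 is optimal.

2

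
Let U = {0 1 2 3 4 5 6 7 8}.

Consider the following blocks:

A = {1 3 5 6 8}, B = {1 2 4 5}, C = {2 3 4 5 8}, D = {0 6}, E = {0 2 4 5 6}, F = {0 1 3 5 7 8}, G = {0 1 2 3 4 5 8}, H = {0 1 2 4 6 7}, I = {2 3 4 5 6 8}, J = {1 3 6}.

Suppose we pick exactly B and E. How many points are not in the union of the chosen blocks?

Union of B, E = {0, 1, 2, 4, 5, 6}.
Not covered: 3, 7, 8 — 3 points.

3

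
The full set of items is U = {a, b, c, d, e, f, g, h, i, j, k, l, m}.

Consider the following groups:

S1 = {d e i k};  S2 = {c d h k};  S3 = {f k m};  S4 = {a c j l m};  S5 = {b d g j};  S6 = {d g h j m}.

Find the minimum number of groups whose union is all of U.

S1, S3, S4, S5, and S6 cover everything between them: the union {a, b, c, d, e, f, g, h, i, j, k, l, m} is all of U.
No 4 of the 6 groups cover everything (all 15 combinations miss at least one item), so 5 is optimal.

5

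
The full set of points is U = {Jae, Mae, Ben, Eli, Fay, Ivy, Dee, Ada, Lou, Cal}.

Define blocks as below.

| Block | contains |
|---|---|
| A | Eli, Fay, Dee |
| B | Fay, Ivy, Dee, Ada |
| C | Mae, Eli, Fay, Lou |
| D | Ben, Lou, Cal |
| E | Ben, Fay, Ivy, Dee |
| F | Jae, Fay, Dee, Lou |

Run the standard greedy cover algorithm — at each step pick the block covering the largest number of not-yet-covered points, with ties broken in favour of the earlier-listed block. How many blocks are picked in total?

4

Greedy: pick B (covers 4 new) → pick C (covers 3 new) → pick D (covers 2 new) → pick F (covers 1 new). Total picks: 4.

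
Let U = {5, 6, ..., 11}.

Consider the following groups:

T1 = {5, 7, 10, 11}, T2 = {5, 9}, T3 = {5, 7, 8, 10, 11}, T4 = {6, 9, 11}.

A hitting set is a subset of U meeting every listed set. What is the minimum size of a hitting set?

Take H = {7, 9}. Each listed group contains at least one of these, so H is a hitting set of size 2.
No single element lies in every group, so at least 2 are needed and 2 is optimal.

2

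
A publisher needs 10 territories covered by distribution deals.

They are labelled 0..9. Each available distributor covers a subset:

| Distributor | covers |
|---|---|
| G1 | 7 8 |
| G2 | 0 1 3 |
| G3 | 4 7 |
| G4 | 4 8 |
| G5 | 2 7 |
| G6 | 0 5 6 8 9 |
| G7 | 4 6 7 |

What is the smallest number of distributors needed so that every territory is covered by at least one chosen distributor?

4

G2 and G3 and G5 and G6 together: G2 ∪ G3 ∪ G5 ∪ G6 = {0, 1, 2, 3, 4, 5, 6, 7, 8, 9} — every territory is covered.
Only G6 contains 5, so G6 is forced; the remaining 5 territories need at least 3 more distributors (each remaining distributor adds at most 2) — so at least 4 distributors are needed, and 4 is optimal.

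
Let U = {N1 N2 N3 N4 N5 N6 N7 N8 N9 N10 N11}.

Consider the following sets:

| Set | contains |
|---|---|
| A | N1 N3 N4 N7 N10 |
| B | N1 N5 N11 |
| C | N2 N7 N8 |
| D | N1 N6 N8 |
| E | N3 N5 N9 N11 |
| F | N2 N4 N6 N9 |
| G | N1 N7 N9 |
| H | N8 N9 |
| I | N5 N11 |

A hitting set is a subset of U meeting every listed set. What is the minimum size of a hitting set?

T = {N1, N4, N8, N11} meets every set (each contains at least one member of T), and |T| = 4.
No choice of 3 items meets every set, so 4 is the minimum.

4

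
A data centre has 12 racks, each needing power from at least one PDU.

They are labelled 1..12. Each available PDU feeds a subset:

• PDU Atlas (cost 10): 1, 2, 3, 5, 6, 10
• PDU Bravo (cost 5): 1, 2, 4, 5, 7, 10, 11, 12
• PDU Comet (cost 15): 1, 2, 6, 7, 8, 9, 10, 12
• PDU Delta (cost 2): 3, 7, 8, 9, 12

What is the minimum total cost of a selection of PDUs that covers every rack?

17

Atlas, Bravo, Delta together cover every rack (Atlas ∪ Bravo ∪ Delta = {1, 2, 3, 4, 5, 6, 7, 8, 9, 10, 11, 12}); total cost 10 + 5 + 2 = 17.
No covering selection has total cost below 17.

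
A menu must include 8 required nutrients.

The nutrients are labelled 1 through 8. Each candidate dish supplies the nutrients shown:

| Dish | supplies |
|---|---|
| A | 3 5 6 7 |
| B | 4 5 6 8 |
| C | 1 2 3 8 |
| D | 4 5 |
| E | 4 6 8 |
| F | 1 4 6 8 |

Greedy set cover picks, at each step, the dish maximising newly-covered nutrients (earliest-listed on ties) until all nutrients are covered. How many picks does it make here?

Greedy: pick A (covers 4 new) → pick C (covers 3 new) → pick B (covers 1 new). Total picks: 3.

3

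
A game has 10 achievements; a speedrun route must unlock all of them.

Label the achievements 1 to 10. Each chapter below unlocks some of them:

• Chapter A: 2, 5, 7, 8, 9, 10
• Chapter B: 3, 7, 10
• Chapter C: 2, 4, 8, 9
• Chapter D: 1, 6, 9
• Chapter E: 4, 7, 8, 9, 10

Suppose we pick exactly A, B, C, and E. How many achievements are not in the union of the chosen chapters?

2

Union of A, B, C, E = {2, 3, 4, 5, 7, 8, 9, 10}.
Not covered: 1, 6 — 2 achievements.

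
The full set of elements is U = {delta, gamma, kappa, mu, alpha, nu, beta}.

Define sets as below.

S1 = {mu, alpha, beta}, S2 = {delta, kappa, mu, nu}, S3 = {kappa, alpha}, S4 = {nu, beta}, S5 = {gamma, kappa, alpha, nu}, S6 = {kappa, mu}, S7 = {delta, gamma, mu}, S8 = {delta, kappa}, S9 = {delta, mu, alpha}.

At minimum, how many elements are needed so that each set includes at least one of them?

The 3 elements {delta, kappa, beta} hit every set.
The sets S3, S4, S7 are pairwise disjoint, so any hitting set needs a separate element for each — at least 3. Hence 3 is optimal.

3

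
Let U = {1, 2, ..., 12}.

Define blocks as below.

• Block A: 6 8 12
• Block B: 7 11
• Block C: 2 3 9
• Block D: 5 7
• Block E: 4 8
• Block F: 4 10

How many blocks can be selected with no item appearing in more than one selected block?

4

A, B, C, F are pairwise disjoint (A={6,8,12}; B={7,11}; C={2,3,9}; F={4,10}).
Every remaining block overlaps one of these, and no 5 of the listed blocks are pairwise disjoint, so 4 is the maximum.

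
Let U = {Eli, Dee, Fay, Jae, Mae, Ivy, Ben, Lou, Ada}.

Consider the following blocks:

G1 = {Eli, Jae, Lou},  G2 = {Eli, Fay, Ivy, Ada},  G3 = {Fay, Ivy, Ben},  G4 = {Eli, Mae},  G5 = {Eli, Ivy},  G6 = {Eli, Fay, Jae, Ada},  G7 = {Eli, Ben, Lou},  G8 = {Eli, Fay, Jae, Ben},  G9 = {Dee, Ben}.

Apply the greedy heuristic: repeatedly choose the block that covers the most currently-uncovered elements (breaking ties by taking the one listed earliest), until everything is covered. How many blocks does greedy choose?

4

Greedy: pick G2 (covers 4 new) → pick G1 (covers 2 new) → pick G9 (covers 2 new) → pick G4 (covers 1 new). Total picks: 4.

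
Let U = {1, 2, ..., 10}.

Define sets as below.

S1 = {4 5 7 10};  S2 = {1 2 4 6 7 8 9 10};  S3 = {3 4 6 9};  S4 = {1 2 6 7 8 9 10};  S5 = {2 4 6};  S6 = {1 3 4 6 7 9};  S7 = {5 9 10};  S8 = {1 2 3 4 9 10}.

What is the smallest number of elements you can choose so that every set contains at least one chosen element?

2

Take H = {6, 10}. Each listed set contains at least one of these, so H is a hitting set of size 2.
The sets S5, S7 are pairwise disjoint, so any hitting set needs a separate element for each — at least 2. Hence 2 is optimal.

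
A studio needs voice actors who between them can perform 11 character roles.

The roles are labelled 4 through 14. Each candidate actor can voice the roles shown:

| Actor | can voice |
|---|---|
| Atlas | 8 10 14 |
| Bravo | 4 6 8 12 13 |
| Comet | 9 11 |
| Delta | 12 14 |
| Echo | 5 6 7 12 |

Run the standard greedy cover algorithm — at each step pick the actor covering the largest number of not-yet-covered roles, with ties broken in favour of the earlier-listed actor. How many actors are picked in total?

4

Greedy: pick Bravo (covers 5 new) → pick Atlas (covers 2 new) → pick Comet (covers 2 new) → pick Echo (covers 2 new). Total picks: 4.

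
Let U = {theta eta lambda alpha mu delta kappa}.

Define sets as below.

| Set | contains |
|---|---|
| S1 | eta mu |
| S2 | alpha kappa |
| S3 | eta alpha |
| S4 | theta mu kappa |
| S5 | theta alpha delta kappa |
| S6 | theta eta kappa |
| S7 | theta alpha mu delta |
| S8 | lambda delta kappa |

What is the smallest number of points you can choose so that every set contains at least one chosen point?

3

The 3 points {theta, eta, kappa} hit every set.
No choice of 2 points meets every set, so 3 is the minimum.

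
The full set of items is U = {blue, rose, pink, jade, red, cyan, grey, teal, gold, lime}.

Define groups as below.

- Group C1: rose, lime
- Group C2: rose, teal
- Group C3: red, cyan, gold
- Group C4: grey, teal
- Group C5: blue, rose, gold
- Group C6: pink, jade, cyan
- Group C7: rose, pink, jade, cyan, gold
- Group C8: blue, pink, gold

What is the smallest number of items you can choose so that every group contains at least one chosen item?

4

The 4 items {rose, pink, red, grey} hit every group.
No choice of 3 items meets every group, so 4 is the minimum.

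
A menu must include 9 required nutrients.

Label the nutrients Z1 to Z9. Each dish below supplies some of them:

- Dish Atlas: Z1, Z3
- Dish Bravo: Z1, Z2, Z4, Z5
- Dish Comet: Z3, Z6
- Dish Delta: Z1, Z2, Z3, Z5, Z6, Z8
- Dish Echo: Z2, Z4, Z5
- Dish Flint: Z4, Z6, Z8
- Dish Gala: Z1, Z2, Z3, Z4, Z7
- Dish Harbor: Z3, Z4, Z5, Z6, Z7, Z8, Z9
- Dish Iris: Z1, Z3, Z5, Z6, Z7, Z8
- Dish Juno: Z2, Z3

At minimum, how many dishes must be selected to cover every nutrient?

2

Bravo and Harbor together: Bravo ∪ Harbor = {Z1, Z2, Z3, Z4, Z5, Z6, Z7, Z8, Z9} — every nutrient is covered.
No single dish has all 9 nutrients (the largest, Harbor, has 7), so 2 is optimal.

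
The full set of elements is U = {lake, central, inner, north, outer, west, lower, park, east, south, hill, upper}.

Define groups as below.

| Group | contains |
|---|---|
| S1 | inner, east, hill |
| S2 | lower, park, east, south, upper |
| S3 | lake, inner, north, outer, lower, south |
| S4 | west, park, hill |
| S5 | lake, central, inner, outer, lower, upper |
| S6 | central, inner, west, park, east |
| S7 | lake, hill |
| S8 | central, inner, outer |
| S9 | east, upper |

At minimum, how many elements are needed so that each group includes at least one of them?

H = {inner, hill, upper} meets every group (each contains at least one member of H), and |H| = 3.
The groups S7, S8, S9 are pairwise disjoint, so any hitting set needs a separate element for each — at least 3. Hence 3 is optimal.

3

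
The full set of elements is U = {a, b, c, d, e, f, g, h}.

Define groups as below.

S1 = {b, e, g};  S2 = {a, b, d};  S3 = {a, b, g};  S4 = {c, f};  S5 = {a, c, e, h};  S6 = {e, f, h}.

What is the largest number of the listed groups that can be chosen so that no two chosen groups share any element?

S2, S6 are pairwise disjoint (S2={a,b,d}; S6={e,f,h}).
Every remaining group overlaps one of these, and no 3 of the listed groups are pairwise disjoint, so 2 is the maximum.

2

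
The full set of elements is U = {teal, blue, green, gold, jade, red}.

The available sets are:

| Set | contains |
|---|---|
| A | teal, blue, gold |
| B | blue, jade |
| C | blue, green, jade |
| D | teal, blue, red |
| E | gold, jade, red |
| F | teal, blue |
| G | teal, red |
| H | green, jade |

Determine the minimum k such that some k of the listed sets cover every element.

3

A, C, and E cover everything between them: the union {teal, blue, green, gold, jade, red} is all of U.
No 2 of the 8 sets cover everything (all 28 combinations miss at least one element), so 3 is optimal.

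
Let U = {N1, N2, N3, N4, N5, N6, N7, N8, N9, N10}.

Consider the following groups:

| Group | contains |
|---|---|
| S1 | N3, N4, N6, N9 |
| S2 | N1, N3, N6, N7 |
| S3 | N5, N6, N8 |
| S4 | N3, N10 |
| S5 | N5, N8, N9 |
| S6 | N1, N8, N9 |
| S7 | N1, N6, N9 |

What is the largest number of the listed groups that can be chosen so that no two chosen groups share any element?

2

S4, S6 are pairwise disjoint (S4={N3,N10}; S6={N1,N8,N9}).
Every remaining group overlaps one of these, and no 3 of the listed groups are pairwise disjoint, so 2 is the maximum.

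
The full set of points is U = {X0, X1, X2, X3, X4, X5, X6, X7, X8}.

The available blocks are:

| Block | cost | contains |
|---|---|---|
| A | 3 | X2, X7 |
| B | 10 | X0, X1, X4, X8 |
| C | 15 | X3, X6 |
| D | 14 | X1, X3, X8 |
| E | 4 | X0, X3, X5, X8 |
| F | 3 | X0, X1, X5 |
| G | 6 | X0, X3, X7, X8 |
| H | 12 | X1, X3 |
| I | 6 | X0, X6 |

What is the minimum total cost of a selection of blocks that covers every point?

A, B, E, I together cover every point (A ∪ B ∪ E ∪ I = {X0, X1, X2, X3, X4, X5, X6, X7, X8}); total cost 3 + 10 + 4 + 6 = 23.
The greedy pick E, A, F, I, B costs 26; no covering selection beats 23.

23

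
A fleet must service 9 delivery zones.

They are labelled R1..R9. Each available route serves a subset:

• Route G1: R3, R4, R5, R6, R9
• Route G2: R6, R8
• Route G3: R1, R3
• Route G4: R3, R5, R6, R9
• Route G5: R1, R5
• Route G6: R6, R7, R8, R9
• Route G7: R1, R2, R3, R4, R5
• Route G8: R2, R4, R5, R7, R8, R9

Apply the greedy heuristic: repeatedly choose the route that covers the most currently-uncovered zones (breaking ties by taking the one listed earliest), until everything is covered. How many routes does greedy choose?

Greedy: pick G8 (covers 6 new) → pick G1 (covers 2 new) → pick G3 (covers 1 new). Total picks: 3.
(The true minimum cover uses only 2 routes, so greedy is not optimal here.)

3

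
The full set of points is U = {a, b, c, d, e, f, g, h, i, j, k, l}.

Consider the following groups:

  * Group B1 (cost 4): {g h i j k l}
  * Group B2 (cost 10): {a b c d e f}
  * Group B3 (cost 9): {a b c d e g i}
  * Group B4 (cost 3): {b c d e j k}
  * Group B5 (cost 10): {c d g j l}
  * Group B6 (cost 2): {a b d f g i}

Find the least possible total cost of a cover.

9

B1, B4, B6 together cover every point (B1 ∪ B4 ∪ B6 = {a, b, c, d, e, f, g, h, i, j, k, l}); total cost 4 + 3 + 2 = 9.
No covering selection has total cost below 9.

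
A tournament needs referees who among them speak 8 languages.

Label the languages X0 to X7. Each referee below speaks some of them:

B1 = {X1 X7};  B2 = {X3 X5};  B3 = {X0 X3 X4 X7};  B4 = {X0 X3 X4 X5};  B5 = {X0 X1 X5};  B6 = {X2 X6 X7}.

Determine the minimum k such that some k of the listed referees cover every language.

3

B1 and B4 and B6 together: B1 ∪ B4 ∪ B6 = {X0, X1, X2, X3, X4, X5, X6, X7} — every language is covered.
Only B6 contains X2, so B6 is forced; the remaining 5 languages need at least 2 more referees (each remaining referee adds at most 4) — so at least 3 referees are needed, and 3 is optimal.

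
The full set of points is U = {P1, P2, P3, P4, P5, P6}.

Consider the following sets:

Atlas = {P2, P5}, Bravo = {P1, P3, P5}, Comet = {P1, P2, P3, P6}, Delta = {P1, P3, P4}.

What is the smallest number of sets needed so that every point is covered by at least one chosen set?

3

Atlas, Comet, and Delta cover everything between them: the union {P1, P2, P3, P4, P5, P6} is all of U.
Only Delta contains P4, so Delta is forced; the remaining 3 points need at least 2 more sets (each remaining set adds at most 2) — so at least 3 sets are needed, and 3 is optimal.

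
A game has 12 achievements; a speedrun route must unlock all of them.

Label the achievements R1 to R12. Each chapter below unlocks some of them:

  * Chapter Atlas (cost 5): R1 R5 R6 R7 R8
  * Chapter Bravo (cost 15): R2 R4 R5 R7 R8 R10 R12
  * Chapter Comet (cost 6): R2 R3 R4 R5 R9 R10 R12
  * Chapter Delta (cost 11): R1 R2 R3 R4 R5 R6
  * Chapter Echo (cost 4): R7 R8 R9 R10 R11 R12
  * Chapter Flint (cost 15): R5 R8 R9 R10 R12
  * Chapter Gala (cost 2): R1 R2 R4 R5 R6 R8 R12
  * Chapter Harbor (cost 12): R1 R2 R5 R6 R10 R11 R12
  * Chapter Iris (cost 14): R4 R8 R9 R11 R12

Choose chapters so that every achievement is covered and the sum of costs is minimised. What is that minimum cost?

12

Comet, Echo, Gala together cover every achievement (Comet ∪ Echo ∪ Gala = {R1, R2, R3, R4, R5, R6, R7, R8, R9, R10, R11, R12}); total cost 6 + 4 + 2 = 12.
No covering selection has total cost below 12.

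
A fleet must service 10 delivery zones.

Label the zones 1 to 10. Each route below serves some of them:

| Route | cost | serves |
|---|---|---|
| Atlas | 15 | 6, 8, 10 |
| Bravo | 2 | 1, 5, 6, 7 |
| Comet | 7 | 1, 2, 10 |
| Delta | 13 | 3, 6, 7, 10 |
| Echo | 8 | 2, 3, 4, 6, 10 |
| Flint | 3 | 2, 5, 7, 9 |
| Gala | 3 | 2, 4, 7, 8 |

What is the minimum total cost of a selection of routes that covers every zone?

Bravo, Echo, Flint, Gala together cover every zone (Bravo ∪ Echo ∪ Flint ∪ Gala = {1, 2, 3, 4, 5, 6, 7, 8, 9, 10}); total cost 2 + 8 + 3 + 3 = 16.
No covering selection has total cost below 16.

16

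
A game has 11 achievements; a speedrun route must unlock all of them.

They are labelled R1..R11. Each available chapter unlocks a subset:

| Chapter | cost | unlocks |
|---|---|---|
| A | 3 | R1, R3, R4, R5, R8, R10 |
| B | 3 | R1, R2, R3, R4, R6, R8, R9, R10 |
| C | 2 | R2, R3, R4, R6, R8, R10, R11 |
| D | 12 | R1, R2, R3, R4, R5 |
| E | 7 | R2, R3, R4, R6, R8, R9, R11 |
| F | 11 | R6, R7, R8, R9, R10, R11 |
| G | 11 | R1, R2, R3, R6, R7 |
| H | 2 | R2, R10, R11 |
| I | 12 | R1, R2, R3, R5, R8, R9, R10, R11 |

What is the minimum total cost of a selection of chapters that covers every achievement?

16

A, F, H together cover every achievement (A ∪ F ∪ H = {R1, R2, R3, R4, R5, R6, R7, R8, R9, R10, R11}); total cost 3 + 11 + 2 = 16.
The greedy pick C, A, B, F costs 19; no covering selection beats 16.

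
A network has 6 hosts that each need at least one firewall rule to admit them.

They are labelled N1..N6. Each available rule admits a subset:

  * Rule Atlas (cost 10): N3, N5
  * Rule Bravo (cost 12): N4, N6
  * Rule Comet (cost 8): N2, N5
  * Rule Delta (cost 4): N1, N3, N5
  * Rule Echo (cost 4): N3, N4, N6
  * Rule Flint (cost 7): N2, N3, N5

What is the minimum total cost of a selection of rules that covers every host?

Delta, Echo, Flint together cover every host (Delta ∪ Echo ∪ Flint = {N1, N2, N3, N4, N5, N6}); total cost 4 + 4 + 7 = 15.
No covering selection has total cost below 15.

15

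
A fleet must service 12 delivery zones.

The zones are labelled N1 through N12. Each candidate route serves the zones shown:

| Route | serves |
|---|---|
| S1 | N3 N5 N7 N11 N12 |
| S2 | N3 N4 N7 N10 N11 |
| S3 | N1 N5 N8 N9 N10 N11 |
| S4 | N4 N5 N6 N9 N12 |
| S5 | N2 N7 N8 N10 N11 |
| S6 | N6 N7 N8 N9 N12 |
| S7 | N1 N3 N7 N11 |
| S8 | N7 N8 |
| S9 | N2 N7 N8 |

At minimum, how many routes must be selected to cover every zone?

Take {S4, S5, S7}. Their union is {N1, N2, N3, N4, N5, N6, N7, N8, N9, N10, N11, N12}, which is all 12 zones.
No 2 of the 9 routes cover everything (all 36 combinations miss at least one zone), so 3 is optimal.

3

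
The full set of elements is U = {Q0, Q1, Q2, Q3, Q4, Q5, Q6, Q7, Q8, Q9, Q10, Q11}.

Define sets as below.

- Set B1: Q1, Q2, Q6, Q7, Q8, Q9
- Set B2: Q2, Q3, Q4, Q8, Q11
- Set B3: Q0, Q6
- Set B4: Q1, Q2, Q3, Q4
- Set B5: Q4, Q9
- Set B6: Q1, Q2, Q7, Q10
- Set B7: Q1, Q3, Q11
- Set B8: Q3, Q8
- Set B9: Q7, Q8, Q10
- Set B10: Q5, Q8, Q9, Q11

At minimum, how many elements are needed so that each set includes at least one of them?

4

H = {Q1, Q6, Q8, Q9} meets every set (each contains at least one member of H), and |H| = 4.
The sets B3, B5, B7, B9 are pairwise disjoint, so any hitting set needs a separate element for each — at least 4. Hence 4 is optimal.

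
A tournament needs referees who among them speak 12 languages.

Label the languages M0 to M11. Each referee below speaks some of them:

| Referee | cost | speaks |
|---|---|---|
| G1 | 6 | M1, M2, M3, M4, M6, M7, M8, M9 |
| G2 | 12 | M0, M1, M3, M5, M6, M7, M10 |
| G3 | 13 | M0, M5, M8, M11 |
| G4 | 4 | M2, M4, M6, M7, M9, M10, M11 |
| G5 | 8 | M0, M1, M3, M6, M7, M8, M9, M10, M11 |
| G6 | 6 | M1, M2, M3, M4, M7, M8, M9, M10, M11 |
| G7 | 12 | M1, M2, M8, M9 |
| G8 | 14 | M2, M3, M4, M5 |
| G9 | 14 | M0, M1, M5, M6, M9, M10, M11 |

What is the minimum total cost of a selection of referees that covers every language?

G2, G6 together cover every language (G2 ∪ G6 = {M0, M1, M2, M3, M4, M5, M6, M7, M8, M9, M10, M11}); total cost 12 + 6 = 18.
The greedy pick G4, G1, G2 costs 22; no covering selection beats 18.

18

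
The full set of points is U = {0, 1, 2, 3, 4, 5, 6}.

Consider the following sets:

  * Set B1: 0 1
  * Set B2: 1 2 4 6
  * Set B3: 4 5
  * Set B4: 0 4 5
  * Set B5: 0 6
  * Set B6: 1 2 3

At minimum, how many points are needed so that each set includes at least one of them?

3

H = {0, 1, 4} meets every set (each contains at least one member of H), and |H| = 3.
The sets B3, B5, B6 are pairwise disjoint, so any hitting set needs a separate point for each — at least 3. Hence 3 is optimal.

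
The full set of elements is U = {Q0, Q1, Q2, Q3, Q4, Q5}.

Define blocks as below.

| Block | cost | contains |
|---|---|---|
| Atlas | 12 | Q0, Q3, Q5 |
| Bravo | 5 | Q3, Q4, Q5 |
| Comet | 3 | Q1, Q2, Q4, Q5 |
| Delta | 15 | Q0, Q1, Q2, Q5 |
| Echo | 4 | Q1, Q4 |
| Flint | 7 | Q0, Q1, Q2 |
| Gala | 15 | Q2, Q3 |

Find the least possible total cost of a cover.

Bravo, Flint together cover every element (Bravo ∪ Flint = {Q0, Q1, Q2, Q3, Q4, Q5}); total cost 5 + 7 = 12.
The greedy pick Comet, Bravo, Flint costs 15; no covering selection beats 12.

12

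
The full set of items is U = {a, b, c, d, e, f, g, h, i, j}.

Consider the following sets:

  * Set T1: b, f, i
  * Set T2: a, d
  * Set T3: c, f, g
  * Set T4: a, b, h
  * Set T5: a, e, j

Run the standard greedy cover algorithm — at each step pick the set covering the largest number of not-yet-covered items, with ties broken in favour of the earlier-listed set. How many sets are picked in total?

Greedy: pick T1 (covers 3 new) → pick T5 (covers 3 new) → pick T3 (covers 2 new) → pick T2 (covers 1 new) → pick T4 (covers 1 new). Total picks: 5.

5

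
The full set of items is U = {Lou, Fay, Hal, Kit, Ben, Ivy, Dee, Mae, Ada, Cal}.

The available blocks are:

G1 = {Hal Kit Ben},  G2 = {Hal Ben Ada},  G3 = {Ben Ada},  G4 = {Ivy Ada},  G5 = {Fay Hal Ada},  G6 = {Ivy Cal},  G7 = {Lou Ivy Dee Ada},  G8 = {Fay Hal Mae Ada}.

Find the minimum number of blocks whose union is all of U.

4

G1, G6, G7, and G8 cover everything between them: the union {Lou, Fay, Hal, Kit, Ben, Ivy, Dee, Mae, Ada, Cal} is all of U.
No 3 of the 8 blocks cover everything (all 56 combinations miss at least one item), so 4 is optimal.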